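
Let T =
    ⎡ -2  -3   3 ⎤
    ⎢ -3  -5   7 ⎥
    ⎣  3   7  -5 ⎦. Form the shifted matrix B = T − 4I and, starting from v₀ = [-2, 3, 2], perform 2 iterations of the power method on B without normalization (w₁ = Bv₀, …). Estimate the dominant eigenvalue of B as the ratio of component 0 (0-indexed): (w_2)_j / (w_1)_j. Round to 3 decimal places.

B = T − 4I has rows (-6, -3, 3); (-3, -9, 7); (3, 7, -9)
w1 = Bv₀ = ((-6)·(-2) + (-3)·3 + 3·2; (-3)·(-2) + (-9)·3 + 7·2; 3·(-2) + 7·3 + (-9)·2) = (9, -7, -3)
w2 = Bw1 = ((-6)·9 + (-3)·(-7) + 3·(-3); (-3)·9 + (-9)·(-7) + 7·(-3); 3·9 + 7·(-7) + (-9)·(-3)) = (-42, 15, 5)
Ratio: -42/9 = -4.667

μ ≈ -4.667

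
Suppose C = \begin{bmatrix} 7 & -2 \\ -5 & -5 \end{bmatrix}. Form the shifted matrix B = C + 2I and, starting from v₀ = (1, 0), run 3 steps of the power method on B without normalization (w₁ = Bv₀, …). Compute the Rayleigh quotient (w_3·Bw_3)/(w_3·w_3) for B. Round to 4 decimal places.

μ ≈ 9.7144

B = C + 2I has rows (9, -2); (-5, -3)
w1 = Bv₀ = (9·1 + (-2)·0; (-5)·1 + (-3)·0) = (9, -5)
w2 = Bw1 = (9·9 + (-2)·(-5); (-5)·9 + (-3)·(-5)) = (91, -30)
w3 = Bw2 = (879, -365)
Bw3 = (8641, -3300)
w3·Bw3 = 8799939; w3·w3 = 905866; μ ≈ 8799939/905866 = 9.7144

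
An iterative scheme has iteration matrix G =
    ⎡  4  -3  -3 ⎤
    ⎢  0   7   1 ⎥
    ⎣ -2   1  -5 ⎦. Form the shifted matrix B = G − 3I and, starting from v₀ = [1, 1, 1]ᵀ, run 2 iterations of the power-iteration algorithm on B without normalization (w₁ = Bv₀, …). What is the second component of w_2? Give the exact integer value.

11

B = G − 3I has rows (1, -3, -3); (0, 4, 1); (-2, 1, -8)
w1 = Bv₀ = (-5, 5, -9)
w2 = Bw1 = (7, 11, 87)
Requested component of w2: 11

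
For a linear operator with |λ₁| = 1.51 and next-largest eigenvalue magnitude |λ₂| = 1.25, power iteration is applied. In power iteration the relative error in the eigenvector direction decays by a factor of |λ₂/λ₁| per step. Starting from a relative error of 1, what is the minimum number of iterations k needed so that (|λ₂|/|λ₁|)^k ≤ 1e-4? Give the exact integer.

49

|λ₂/λ₁| = 1.25/1.51 = 0.82781
Need k ≥ ln(1e-4) / ln(0.82781) = -9.2103 / -0.1890 ≈ 48.741
Smallest integer k satisfying the bound: 49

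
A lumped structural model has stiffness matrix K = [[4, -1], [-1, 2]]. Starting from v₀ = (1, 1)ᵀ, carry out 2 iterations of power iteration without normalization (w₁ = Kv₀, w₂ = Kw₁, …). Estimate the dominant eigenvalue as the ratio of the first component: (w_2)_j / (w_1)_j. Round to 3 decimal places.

λ ≈ 3.667

w1 = Kv₀ = (3, 1)
w2 = Kw1 = (11, -1)
Ratio at component: 11 / 3 = 3.667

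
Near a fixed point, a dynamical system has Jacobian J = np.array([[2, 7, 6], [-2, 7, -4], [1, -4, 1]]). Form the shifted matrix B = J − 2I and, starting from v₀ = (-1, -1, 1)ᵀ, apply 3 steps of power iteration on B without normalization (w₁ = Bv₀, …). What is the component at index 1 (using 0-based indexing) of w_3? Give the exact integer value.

-231

B = J − 2I has rows (0, 7, 6); (-2, 5, -4); (1, -4, -1)
w1 = Bv₀ = (0·(-1) + 7·(-1) + 6·1; (-2)·(-1) + 5·(-1) + (-4)·1; 1·(-1) + (-4)·(-1) + (-1)·1) = (-1, -7, 2)
w2 = Bw1 = (0·(-1) + 7·(-7) + 6·2; (-2)·(-1) + 5·(-7) + (-4)·2; 1·(-1) + (-4)·(-7) + (-1)·2) = (-37, -41, 25)
w3 = Bw2 = (-137, -231, 102)
Requested component of w3: -231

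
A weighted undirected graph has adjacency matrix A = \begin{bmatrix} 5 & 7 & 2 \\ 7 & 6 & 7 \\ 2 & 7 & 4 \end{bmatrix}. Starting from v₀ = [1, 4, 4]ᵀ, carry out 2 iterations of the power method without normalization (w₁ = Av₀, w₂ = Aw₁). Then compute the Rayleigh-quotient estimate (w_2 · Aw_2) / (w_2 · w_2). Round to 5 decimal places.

16.16041

w1 = Av₀ = (41, 59, 46)
w2 = Aw1 = (710, 963, 679)
Aw2 = (11649, 15501, 10877)
w2·Aw2 = 710·11649 + 963·15501 + 679·10877 = 30583736; w2·w2 = 710·710 + 963·963 + 679·679 = 1892510
λ ≈ 30583736/1892510 = 16.16041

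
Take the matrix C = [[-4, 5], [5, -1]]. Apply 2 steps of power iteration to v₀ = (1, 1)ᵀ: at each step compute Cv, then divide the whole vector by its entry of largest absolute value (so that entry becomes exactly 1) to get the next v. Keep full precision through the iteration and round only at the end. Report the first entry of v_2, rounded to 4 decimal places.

Cv0 = (1.00000, 4.00000); divide by 4.00000 → v1 = (0.25000, 1.00000)
Cv1 = (4.00000, 0.25000); divide by 4.00000 → v2 = (1.00000, 0.06250)
Requested entry of v2: 16/16 = 1.0000

1.0000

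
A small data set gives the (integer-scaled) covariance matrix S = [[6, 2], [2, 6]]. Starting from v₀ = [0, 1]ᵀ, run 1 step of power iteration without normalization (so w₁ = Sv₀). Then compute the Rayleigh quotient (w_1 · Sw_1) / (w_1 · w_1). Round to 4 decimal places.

7.2000

w1 = Sv₀ = (6·0 + 2·1; 2·0 + 6·1) = (2, 6)
Sw1 = (24, 40)
w1·Sw1 = 2·24 + 6·40 = 288; w1·w1 = 2·2 + 6·6 = 40
λ ≈ 288/40 = 7.2000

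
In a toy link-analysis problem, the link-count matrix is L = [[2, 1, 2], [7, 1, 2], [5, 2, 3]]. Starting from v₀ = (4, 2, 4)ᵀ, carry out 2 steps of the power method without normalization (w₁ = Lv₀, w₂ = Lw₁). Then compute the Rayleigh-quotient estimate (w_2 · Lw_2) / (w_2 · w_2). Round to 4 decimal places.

w1 = Lv₀ = (18, 38, 36)
w2 = Lw1 = (146, 236, 274)
Lw2 = (1076, 1806, 2024)
w2·Lw2 = 146·1076 + 236·1806 + 274·2024 = 1137888; w2·w2 = 146·146 + 236·236 + 274·274 = 152088
λ ≈ 1137888/152088 = 7.4818

λ ≈ 7.4818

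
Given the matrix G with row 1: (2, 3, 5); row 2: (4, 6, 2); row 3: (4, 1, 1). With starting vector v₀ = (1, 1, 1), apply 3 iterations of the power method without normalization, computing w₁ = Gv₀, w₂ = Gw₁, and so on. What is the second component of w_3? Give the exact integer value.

1204

w1 = Gv₀ = (2·1 + 3·1 + 5·1; 4·1 + 6·1 + 2·1; 4·1 + 1·1 + 1·1) = (10, 12, 6)
w2 = Gw1 = (2·10 + 3·12 + 5·6; 4·10 + 6·12 + 2·6; 4·10 + 1·12 + 1·6) = (86, 124, 58)
w3 = Gw2 = (834, 1204, 526)
The requested component of w3 is 1204.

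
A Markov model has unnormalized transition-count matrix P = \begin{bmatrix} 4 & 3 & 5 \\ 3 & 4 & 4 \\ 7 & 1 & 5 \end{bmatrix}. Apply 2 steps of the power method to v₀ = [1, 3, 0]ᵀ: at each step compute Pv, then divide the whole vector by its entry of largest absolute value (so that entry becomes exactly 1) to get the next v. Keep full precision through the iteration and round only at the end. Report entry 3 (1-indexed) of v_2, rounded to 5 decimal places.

1.00000

Pv0 = (13.000000, 15.000000, 10.000000); divide by 15.000000 → v1 = (0.866667, 1.000000, 0.666667)
Pv1 = (9.800000, 9.266667, 10.400000); divide by 10.400000 → v2 = (0.942308, 0.891026, 1.000000)
Requested entry of v2: 156/156 = 1.00000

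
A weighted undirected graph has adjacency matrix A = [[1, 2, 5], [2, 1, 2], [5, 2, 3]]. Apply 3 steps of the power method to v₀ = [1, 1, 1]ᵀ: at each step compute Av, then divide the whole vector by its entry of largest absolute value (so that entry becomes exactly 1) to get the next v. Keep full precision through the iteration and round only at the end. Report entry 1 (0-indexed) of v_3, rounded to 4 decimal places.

Av0 = (8.00000, 5.00000, 10.00000); divide by 10.00000 → v1 = (0.80000, 0.50000, 1.00000)
Av1 = (6.80000, 4.10000, 8.00000); divide by 8.00000 → v2 = (0.85000, 0.51250, 1.00000)
Av2 = (6.87500, 4.21250, 8.27500); divide by 8.27500 → v3 = (0.83082, 0.50906, 1.00000)
Requested entry of v3: 337/662 = 0.5091

0.5091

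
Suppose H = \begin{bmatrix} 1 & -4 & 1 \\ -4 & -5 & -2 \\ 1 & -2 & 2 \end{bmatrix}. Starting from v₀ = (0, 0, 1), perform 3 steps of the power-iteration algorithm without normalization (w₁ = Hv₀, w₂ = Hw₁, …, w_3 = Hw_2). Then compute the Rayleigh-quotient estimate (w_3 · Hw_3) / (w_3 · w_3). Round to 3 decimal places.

λ ≈ -1.649

w1 = Hv₀ = (1, -2, 2)
w2 = Hw1 = (11, 2, 9)
w3 = Hw2 = (12, -72, 25)
Hw3 = (325, 262, 206)
w3·Hw3 = 12·325 + (-72)·262 + 25·206 = -9814; w3·w3 = 12·12 + (-72)·(-72) + 25·25 = 5953
λ ≈ -9814/5953 = -1.649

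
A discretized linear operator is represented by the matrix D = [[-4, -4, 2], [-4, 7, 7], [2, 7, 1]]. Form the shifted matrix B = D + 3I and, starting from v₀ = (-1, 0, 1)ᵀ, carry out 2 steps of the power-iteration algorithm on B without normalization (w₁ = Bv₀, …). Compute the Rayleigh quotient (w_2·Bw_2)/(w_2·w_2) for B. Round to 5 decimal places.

B = D + 3I has rows (-1, -4, 2); (-4, 10, 7); (2, 7, 4)
w1 = Bv₀ = ((-1)·(-1) + (-4)·0 + 2·1; (-4)·(-1) + 10·0 + 7·1; 2·(-1) + 7·0 + 4·1) = (3, 11, 2)
w2 = Bw1 = ((-1)·3 + (-4)·11 + 2·2; (-4)·3 + 10·11 + 7·2; 2·3 + 7·11 + 4·2) = (-43, 112, 91)
Bw2 = (-223, 1929, 1062)
w2·Bw2 = 322279; w2·w2 = 22674; μ ≈ 322279/22674 = 14.21359

14.21359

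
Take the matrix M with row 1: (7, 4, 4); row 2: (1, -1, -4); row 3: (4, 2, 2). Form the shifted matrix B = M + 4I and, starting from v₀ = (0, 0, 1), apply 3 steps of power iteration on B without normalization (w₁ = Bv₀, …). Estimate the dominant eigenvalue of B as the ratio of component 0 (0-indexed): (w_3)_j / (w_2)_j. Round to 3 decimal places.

11.923

B = M + 4I has rows (11, 4, 4); (1, 3, -4); (4, 2, 6)
w1 = Bv₀ = (4, -4, 6)
w2 = Bw1 = (52, -32, 44)
w3 = Bw2 = (620, -220, 408)
Ratio: 620/52 = 11.923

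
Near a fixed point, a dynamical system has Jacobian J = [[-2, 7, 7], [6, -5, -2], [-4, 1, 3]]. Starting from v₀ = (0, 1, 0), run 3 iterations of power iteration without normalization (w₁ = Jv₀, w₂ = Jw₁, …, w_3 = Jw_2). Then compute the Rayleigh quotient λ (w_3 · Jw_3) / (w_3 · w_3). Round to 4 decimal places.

w1 = Jv₀ = ((-2)·0 + 7·1 + 7·0; 6·0 + (-5)·1 + (-2)·0; (-4)·0 + 1·1 + 3·0) = (7, -5, 1)
w2 = Jw1 = ((-2)·7 + 7·(-5) + 7·1; 6·7 + (-5)·(-5) + (-2)·1; (-4)·7 + 1·(-5) + 3·1) = (-42, 65, -30)
w3 = Jw2 = (329, -517, 143)
Jw3 = (-3276, 4273, -1404)
w3·Jw3 = 329·(-3276) + (-517)·4273 + 143·(-1404) = -3487717; w3·w3 = 329·329 + (-517)·(-517) + 143·143 = 395979
λ ≈ -3487717/395979 = -8.8078

λ ≈ -8.8078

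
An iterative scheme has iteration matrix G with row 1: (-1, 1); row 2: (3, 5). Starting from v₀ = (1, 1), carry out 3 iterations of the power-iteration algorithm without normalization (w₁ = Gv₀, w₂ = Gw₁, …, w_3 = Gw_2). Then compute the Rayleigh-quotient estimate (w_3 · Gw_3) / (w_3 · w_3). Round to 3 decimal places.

λ ≈ 5.440

w1 = Gv₀ = (0, 8)
w2 = Gw1 = (8, 40)
w3 = Gw2 = (32, 224)
Gw3 = (192, 1216)
w3·Gw3 = 32·192 + 224·1216 = 278528; w3·w3 = 32·32 + 224·224 = 51200
λ ≈ 278528/51200 = 5.440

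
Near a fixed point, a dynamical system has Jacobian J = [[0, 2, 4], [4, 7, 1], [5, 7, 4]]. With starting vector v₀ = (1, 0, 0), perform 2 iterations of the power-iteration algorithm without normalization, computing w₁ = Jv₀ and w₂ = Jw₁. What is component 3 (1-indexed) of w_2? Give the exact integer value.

w1 = Jv₀ = (0, 4, 5)
w2 = Jw1 = (28, 33, 48)
The requested component of w2 is 48.

48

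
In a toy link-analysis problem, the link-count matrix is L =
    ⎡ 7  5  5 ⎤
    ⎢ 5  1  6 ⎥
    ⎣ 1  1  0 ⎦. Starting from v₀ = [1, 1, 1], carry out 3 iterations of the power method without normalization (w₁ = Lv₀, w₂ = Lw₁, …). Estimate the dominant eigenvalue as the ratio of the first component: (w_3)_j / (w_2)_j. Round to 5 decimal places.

w1 = Lv₀ = (17, 12, 2)
w2 = Lw1 = (189, 109, 29)
w3 = Lw2 = (2013, 1228, 298)
Ratio at component: 2013 / 189 = 10.65079

λ ≈ 10.65079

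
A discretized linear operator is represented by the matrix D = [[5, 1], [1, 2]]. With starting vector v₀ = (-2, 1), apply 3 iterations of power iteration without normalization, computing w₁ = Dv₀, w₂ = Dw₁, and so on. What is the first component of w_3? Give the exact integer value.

-234

w1 = Dv₀ = (5·(-2) + 1·1; 1·(-2) + 2·1) = (-9, 0)
w2 = Dw1 = (5·(-9) + 1·0; 1·(-9) + 2·0) = (-45, -9)
w3 = Dw2 = (-234, -63)
The requested component of w3 is -234.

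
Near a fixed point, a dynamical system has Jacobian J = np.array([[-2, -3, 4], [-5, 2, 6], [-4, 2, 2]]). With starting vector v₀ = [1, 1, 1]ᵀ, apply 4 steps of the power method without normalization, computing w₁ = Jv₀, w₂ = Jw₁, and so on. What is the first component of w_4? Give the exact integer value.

-113

w1 = Jv₀ = (-1, 3, 0)
w2 = Jw1 = (-7, 11, 10)
w3 = Jw2 = (21, 117, 70)
w4 = Jw3 = (-113, 549, 290)
The requested component of w4 is -113.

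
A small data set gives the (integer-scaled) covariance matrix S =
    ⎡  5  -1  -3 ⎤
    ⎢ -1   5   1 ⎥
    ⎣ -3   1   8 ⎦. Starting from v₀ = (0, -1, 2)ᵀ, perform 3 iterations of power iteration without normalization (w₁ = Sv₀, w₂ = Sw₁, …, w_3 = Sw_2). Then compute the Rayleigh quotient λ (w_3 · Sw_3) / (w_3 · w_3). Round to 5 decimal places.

λ ≈ 10.14806

w1 = Sv₀ = (5·0 + (-1)·(-1) + (-3)·2; (-1)·0 + 5·(-1) + 1·2; (-3)·0 + 1·(-1) + 8·2) = (-5, -3, 15)
w2 = Sw1 = (5·(-5) + (-1)·(-3) + (-3)·15; (-1)·(-5) + 5·(-3) + 1·15; (-3)·(-5) + 1·(-3) + 8·15) = (-67, 5, 132)
w3 = Sw2 = (-736, 224, 1262)
Sw3 = (-7690, 3118, 12528)
w3·Sw3 = (-736)·(-7690) + 224·3118 + 1262·12528 = 22168608; w3·w3 = (-736)·(-736) + 224·224 + 1262·1262 = 2184516
λ ≈ 22168608/2184516 = 10.14806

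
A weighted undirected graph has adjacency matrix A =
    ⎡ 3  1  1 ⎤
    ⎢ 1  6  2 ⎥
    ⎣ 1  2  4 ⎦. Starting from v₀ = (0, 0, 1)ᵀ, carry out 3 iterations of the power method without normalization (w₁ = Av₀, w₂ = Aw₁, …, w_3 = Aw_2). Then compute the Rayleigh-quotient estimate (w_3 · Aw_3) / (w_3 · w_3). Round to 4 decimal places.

λ ≈ 7.6184

w1 = Av₀ = (3·0 + 1·0 + 1·1; 1·0 + 6·0 + 2·1; 1·0 + 2·0 + 4·1) = (1, 2, 4)
w2 = Aw1 = (3·1 + 1·2 + 1·4; 1·1 + 6·2 + 2·4; 1·1 + 2·2 + 4·4) = (9, 21, 21)
w3 = Aw2 = (69, 177, 135)
Aw3 = (519, 1401, 963)
w3·Aw3 = 69·519 + 177·1401 + 135·963 = 413793; w3·w3 = 69·69 + 177·177 + 135·135 = 54315
λ ≈ 413793/54315 = 7.6184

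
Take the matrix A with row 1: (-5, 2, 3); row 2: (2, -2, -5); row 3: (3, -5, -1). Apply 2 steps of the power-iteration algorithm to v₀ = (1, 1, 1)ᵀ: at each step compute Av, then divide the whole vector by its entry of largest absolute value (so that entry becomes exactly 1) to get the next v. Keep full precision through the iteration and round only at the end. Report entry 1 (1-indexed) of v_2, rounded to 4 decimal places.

-0.6786

Av0 = (0.00000, -5.00000, -3.00000); divide by -5.00000 → v1 = (0.00000, 1.00000, 0.60000)
Av1 = (3.80000, -5.00000, -5.60000); divide by -5.60000 → v2 = (-0.67857, 0.89286, 1.00000)
Requested entry of v2: -19/28 = -0.6786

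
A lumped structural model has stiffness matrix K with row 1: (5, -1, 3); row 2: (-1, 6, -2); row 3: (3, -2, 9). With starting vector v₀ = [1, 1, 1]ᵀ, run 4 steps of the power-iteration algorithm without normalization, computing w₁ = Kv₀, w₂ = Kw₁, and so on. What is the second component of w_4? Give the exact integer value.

w1 = Kv₀ = (7, 3, 10)
w2 = Kw1 = (62, -9, 105)
w3 = Kw2 = (634, -326, 1149)
w4 = Kw3 = (6943, -4888, 12895)
The requested component of w4 is -4888.

-4888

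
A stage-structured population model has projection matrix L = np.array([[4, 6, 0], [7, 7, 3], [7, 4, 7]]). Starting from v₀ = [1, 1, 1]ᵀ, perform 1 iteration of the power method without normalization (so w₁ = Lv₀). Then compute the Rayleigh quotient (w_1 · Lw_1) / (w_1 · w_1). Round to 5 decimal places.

w1 = Lv₀ = (4·1 + 6·1 + 0·1; 7·1 + 7·1 + 3·1; 7·1 + 4·1 + 7·1) = (10, 17, 18)
Lw1 = (142, 243, 264)
w1·Lw1 = 10·142 + 17·243 + 18·264 = 10303; w1·w1 = 10·10 + 17·17 + 18·18 = 713
λ ≈ 10303/713 = 14.45021

14.45021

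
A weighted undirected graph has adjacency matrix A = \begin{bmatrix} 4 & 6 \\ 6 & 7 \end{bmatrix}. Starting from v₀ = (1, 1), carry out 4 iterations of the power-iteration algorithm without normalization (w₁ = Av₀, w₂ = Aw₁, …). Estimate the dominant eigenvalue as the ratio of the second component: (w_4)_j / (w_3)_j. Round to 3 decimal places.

λ ≈ 11.684

w1 = Av₀ = (4·1 + 6·1; 6·1 + 7·1) = (10, 13)
w2 = Aw1 = (4·10 + 6·13; 6·10 + 7·13) = (118, 151)
w3 = Aw2 = (1378, 1765)
w4 = Aw3 = (16102, 20623)
Ratio at component: 20623 / 1765 = 11.684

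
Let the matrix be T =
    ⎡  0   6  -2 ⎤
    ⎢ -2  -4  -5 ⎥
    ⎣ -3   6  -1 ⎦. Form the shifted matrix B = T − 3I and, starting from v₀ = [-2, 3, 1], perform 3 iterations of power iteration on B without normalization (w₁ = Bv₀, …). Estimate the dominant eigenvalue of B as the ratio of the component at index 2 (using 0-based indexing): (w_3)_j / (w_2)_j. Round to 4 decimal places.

B = T − 3I has rows (-3, 6, -2); (-2, -7, -5); (-3, 6, -4)
w1 = Bv₀ = ((-3)·(-2) + 6·3 + (-2)·1; (-2)·(-2) + (-7)·3 + (-5)·1; (-3)·(-2) + 6·3 + (-4)·1) = (22, -22, 20)
w2 = Bw1 = ((-3)·22 + 6·(-22) + (-2)·20; (-2)·22 + (-7)·(-22) + (-5)·20; (-3)·22 + 6·(-22) + (-4)·20) = (-238, 10, -278)
w3 = Bw2 = (1330, 1796, 1886)
Ratio: 1886/-278 = -6.7842

μ ≈ -6.7842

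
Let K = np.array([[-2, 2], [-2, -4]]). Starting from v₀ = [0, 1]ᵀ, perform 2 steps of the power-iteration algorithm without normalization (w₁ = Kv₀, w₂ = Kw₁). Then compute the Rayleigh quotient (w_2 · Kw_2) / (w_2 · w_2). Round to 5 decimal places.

-3.00000

w1 = Kv₀ = (2, -4)
w2 = Kw1 = (-12, 12)
Kw2 = (48, -24)
w2·Kw2 = (-12)·48 + 12·(-24) = -864; w2·w2 = (-12)·(-12) + 12·12 = 288
λ ≈ -864/288 = -3.00000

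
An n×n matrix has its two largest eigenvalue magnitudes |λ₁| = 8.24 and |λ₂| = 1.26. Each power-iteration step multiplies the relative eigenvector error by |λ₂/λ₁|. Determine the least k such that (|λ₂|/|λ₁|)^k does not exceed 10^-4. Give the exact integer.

|λ₂/λ₁| = 1.26/8.24 = 0.15291
Need k ≥ ln(10^-4) / ln(0.15291) = -9.2103 / -1.8779 ≈ 4.905
Smallest integer k satisfying the bound: 5

5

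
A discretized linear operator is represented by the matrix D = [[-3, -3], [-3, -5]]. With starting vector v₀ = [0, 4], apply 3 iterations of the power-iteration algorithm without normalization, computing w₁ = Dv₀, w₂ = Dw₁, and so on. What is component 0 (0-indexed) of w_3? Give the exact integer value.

w1 = Dv₀ = ((-3)·0 + (-3)·4; (-3)·0 + (-5)·4) = (-12, -20)
w2 = Dw1 = ((-3)·(-12) + (-3)·(-20); (-3)·(-12) + (-5)·(-20)) = (96, 136)
w3 = Dw2 = (-696, -968)
The requested component of w3 is -696.

-696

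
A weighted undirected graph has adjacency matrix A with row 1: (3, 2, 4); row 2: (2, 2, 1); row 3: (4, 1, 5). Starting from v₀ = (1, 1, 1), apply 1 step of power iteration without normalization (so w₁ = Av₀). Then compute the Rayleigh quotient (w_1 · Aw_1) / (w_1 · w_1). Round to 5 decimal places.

w1 = Av₀ = (9, 5, 10)
Aw1 = (77, 38, 91)
w1·Aw1 = 9·77 + 5·38 + 10·91 = 1793; w1·w1 = 9·9 + 5·5 + 10·10 = 206
λ ≈ 1793/206 = 8.70388

λ ≈ 8.70388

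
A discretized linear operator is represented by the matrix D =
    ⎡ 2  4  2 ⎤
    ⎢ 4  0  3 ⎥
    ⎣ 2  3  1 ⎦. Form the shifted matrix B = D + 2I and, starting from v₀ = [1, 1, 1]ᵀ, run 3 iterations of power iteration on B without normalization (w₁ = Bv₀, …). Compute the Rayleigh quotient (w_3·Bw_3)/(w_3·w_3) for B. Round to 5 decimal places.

B = D + 2I has rows (4, 4, 2); (4, 2, 3); (2, 3, 3)
w1 = Bv₀ = (4·1 + 4·1 + 2·1; 4·1 + 2·1 + 3·1; 2·1 + 3·1 + 3·1) = (10, 9, 8)
w2 = Bw1 = (4·10 + 4·9 + 2·8; 4·10 + 2·9 + 3·8; 2·10 + 3·9 + 3·8) = (92, 82, 71)
w3 = Bw2 = (838, 745, 643)
Bw3 = (7618, 6771, 5840)
w3·Bw3 = 15183399; w3·w3 = 1670718; μ ≈ 15183399/1670718 = 9.08795

9.08795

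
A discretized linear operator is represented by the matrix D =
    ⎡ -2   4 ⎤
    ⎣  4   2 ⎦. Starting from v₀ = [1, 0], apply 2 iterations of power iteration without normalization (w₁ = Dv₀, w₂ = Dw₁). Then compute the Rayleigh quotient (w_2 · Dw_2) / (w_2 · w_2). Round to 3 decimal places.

-2.000

w1 = Dv₀ = ((-2)·1 + 4·0; 4·1 + 2·0) = (-2, 4)
w2 = Dw1 = ((-2)·(-2) + 4·4; 4·(-2) + 2·4) = (20, 0)
Dw2 = (-40, 80)
w2·Dw2 = 20·(-40) + 0·80 = -800; w2·w2 = 20·20 + 0·0 = 400
λ ≈ -800/400 = -2.000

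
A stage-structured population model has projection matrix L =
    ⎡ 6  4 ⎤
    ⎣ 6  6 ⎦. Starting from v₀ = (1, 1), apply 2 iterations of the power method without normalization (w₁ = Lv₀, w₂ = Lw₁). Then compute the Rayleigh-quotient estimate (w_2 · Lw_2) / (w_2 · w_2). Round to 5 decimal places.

10.90099

w1 = Lv₀ = (6·1 + 4·1; 6·1 + 6·1) = (10, 12)
w2 = Lw1 = (6·10 + 4·12; 6·10 + 6·12) = (108, 132)
Lw2 = (1176, 1440)
w2·Lw2 = 108·1176 + 132·1440 = 317088; w2·w2 = 108·108 + 132·132 = 29088
λ ≈ 317088/29088 = 10.90099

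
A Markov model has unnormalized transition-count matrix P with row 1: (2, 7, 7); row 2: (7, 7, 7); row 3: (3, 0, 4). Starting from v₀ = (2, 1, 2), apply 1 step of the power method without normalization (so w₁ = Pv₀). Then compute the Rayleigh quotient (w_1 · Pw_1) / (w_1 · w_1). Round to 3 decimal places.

w1 = Pv₀ = (2·2 + 7·1 + 7·2; 7·2 + 7·1 + 7·2; 3·2 + 0·1 + 4·2) = (25, 35, 14)
Pw1 = (393, 518, 131)
w1·Pw1 = 25·393 + 35·518 + 14·131 = 29789; w1·w1 = 25·25 + 35·35 + 14·14 = 2046
λ ≈ 29789/2046 = 14.560

14.560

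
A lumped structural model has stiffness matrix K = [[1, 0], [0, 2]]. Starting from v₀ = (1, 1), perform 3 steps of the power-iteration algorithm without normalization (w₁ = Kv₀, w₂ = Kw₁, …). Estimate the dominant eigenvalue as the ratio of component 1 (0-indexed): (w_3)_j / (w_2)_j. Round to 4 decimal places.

w1 = Kv₀ = (1, 2)
w2 = Kw1 = (1, 4)
w3 = Kw2 = (1, 8)
Ratio at component: 8 / 4 = 2.0000

2.0000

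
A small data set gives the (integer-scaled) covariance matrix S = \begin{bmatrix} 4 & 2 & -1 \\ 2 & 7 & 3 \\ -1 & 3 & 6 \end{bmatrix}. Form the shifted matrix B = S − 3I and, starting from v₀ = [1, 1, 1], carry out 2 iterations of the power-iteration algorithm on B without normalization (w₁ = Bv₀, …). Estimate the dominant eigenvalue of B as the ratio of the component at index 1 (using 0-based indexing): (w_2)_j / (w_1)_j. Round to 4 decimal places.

6.1111

B = S − 3I has rows (1, 2, -1); (2, 4, 3); (-1, 3, 3)
w1 = Bv₀ = (1·1 + 2·1 + (-1)·1; 2·1 + 4·1 + 3·1; (-1)·1 + 3·1 + 3·1) = (2, 9, 5)
w2 = Bw1 = (1·2 + 2·9 + (-1)·5; 2·2 + 4·9 + 3·5; (-1)·2 + 3·9 + 3·5) = (15, 55, 40)
Ratio: 55/9 = 6.1111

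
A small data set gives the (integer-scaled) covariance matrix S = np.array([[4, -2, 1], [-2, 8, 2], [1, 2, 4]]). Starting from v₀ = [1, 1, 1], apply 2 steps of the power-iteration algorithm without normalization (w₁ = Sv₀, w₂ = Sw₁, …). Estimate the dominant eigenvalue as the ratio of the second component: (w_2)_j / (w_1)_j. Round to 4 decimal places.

9.0000

w1 = Sv₀ = (4·1 + (-2)·1 + 1·1; (-2)·1 + 8·1 + 2·1; 1·1 + 2·1 + 4·1) = (3, 8, 7)
w2 = Sw1 = (4·3 + (-2)·8 + 1·7; (-2)·3 + 8·8 + 2·7; 1·3 + 2·8 + 4·7) = (3, 72, 47)
Ratio at component: 72 / 8 = 9.0000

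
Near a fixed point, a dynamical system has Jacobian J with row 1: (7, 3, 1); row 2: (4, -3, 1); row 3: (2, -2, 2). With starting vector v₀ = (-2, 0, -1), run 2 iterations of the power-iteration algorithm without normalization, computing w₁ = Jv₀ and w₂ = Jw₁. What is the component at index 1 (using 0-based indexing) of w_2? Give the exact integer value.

w1 = Jv₀ = (-15, -9, -6)
w2 = Jw1 = (-138, -39, -24)
The requested component of w2 is -39.

-39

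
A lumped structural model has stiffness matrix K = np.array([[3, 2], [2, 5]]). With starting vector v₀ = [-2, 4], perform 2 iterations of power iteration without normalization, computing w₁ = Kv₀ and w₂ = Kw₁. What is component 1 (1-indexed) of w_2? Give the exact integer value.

38

w1 = Kv₀ = (3·(-2) + 2·4; 2·(-2) + 5·4) = (2, 16)
w2 = Kw1 = (3·2 + 2·16; 2·2 + 5·16) = (38, 84)
The requested component of w2 is 38.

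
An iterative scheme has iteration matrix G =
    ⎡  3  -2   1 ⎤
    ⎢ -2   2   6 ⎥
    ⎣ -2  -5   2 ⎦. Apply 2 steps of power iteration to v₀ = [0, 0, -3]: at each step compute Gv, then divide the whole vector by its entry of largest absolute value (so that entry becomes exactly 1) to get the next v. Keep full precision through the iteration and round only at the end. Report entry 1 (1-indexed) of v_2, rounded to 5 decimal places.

0.25000

Gv0 = (-3.000000, -18.000000, -6.000000); divide by -18.000000 → v1 = (0.166667, 1.000000, 0.333333)
Gv1 = (-1.166667, 3.666667, -4.666667); divide by -4.666667 → v2 = (0.250000, -0.785714, 1.000000)
Requested entry of v2: 21/84 = 0.25000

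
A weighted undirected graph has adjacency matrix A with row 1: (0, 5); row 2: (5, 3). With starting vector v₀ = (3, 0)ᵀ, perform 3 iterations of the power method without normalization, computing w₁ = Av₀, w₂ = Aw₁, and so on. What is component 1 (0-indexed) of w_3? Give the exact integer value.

w1 = Av₀ = (0·3 + 5·0; 5·3 + 3·0) = (0, 15)
w2 = Aw1 = (0·0 + 5·15; 5·0 + 3·15) = (75, 45)
w3 = Aw2 = (225, 510)
The requested component of w3 is 510.

510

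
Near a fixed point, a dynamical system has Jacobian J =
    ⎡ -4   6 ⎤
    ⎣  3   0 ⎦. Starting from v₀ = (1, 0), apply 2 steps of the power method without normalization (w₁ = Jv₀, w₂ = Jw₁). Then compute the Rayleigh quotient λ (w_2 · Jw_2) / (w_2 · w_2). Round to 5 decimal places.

λ ≈ -6.38154

w1 = Jv₀ = ((-4)·1 + 6·0; 3·1 + 0·0) = (-4, 3)
w2 = Jw1 = ((-4)·(-4) + 6·3; 3·(-4) + 0·3) = (34, -12)
Jw2 = (-208, 102)
w2·Jw2 = 34·(-208) + (-12)·102 = -8296; w2·w2 = 34·34 + (-12)·(-12) = 1300
λ ≈ -8296/1300 = -6.38154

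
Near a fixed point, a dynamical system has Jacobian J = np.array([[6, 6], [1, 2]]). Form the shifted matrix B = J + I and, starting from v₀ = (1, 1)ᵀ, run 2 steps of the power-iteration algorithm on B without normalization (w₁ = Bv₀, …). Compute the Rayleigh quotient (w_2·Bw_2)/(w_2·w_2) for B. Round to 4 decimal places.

B = J + I has rows (7, 6); (1, 3)
w1 = Bv₀ = (7·1 + 6·1; 1·1 + 3·1) = (13, 4)
w2 = Bw1 = (7·13 + 6·4; 1·13 + 3·4) = (115, 25)
Bw2 = (955, 190)
w2·Bw2 = 114575; w2·w2 = 13850; μ ≈ 114575/13850 = 8.2726

8.2726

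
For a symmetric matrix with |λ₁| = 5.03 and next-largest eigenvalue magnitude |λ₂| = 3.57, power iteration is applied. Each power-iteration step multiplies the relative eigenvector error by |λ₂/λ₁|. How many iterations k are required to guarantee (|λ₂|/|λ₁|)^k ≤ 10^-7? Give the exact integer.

|λ₂/λ₁| = 3.57/5.03 = 0.70974
Need k ≥ ln(10^-7) / ln(0.70974) = -16.1181 / -0.3429 ≈ 47.011
Smallest integer k satisfying the bound: 48

48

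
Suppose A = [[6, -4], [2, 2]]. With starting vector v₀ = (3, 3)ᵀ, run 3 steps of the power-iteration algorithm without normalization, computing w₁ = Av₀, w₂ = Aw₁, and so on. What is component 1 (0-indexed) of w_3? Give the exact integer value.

48

w1 = Av₀ = (6, 12)
w2 = Aw1 = (-12, 36)
w3 = Aw2 = (-216, 48)
The requested component of w3 is 48.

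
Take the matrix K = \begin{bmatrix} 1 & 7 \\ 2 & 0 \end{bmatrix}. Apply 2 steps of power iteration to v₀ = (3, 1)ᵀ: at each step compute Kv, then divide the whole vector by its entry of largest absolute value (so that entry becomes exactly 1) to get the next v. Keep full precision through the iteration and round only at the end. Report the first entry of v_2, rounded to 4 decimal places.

1.0000

Kv0 = (10.00000, 6.00000); divide by 10.00000 → v1 = (1.00000, 0.60000)
Kv1 = (5.20000, 2.00000); divide by 5.20000 → v2 = (1.00000, 0.38462)
Requested entry of v2: 52/52 = 1.0000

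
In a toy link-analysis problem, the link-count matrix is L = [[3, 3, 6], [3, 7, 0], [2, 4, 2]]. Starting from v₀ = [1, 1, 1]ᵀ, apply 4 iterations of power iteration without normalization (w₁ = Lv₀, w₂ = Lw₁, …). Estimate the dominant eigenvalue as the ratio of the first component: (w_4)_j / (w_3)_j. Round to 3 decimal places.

λ ≈ 10.126

w1 = Lv₀ = (3·1 + 3·1 + 6·1; 3·1 + 7·1 + 0·1; 2·1 + 4·1 + 2·1) = (12, 10, 8)
w2 = Lw1 = (3·12 + 3·10 + 6·8; 3·12 + 7·10 + 0·8; 2·12 + 4·10 + 2·8) = (114, 106, 80)
w3 = Lw2 = (1140, 1084, 812)
w4 = Lw3 = (11544, 11008, 8240)
Ratio at component: 11544 / 1140 = 10.126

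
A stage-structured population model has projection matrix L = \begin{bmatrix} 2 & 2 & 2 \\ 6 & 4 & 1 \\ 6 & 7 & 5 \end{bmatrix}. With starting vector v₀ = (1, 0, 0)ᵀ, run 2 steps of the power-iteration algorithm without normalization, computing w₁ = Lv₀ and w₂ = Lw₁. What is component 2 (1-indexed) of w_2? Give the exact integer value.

42

w1 = Lv₀ = (2·1 + 2·0 + 2·0; 6·1 + 4·0 + 1·0; 6·1 + 7·0 + 5·0) = (2, 6, 6)
w2 = Lw1 = (2·2 + 2·6 + 2·6; 6·2 + 4·6 + 1·6; 6·2 + 7·6 + 5·6) = (28, 42, 84)
The requested component of w2 is 42.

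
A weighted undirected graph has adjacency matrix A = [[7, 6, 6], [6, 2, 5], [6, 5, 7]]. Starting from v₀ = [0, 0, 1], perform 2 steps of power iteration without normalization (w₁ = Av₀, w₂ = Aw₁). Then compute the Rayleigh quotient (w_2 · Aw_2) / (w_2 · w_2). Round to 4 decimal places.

w1 = Av₀ = (6, 5, 7)
w2 = Aw1 = (114, 81, 110)
Aw2 = (1944, 1396, 1859)
w2·Aw2 = 114·1944 + 81·1396 + 110·1859 = 539182; w2·w2 = 114·114 + 81·81 + 110·110 = 31657
λ ≈ 539182/31657 = 17.0320

17.0320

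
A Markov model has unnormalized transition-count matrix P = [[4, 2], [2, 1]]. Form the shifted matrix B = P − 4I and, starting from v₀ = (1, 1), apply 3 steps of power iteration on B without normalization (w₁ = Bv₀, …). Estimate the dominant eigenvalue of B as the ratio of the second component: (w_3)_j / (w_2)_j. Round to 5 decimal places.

-3.57143

B = P − 4I has rows (0, 2); (2, -3)
w1 = Bv₀ = (2, -1)
w2 = Bw1 = (-2, 7)
w3 = Bw2 = (14, -25)
Ratio: -25/7 = -3.57143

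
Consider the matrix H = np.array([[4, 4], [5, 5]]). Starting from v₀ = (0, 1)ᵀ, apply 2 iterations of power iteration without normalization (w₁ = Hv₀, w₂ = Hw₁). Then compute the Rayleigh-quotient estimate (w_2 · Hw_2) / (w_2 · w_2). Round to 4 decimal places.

9.0000

w1 = Hv₀ = (4, 5)
w2 = Hw1 = (36, 45)
Hw2 = (324, 405)
w2·Hw2 = 36·324 + 45·405 = 29889; w2·w2 = 36·36 + 45·45 = 3321
λ ≈ 29889/3321 = 9.0000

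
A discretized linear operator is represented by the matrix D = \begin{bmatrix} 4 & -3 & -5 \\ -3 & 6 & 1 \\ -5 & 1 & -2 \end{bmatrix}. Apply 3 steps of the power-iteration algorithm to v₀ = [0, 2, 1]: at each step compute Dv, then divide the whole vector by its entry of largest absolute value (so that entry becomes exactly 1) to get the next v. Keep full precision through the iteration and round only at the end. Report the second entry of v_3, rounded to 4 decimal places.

Dv0 = (-11.00000, 13.00000, 0.00000); divide by 13.00000 → v1 = (-0.84615, 1.00000, 0.00000)
Dv1 = (-6.38462, 8.53846, 5.23077); divide by 8.53846 → v2 = (-0.74775, 1.00000, 0.61261)
Dv2 = (-9.05405, 8.85586, 3.51351); divide by -9.05405 → v3 = (1.00000, -0.97811, -0.38806)
Requested entry of v3: 983/-1005 = -0.9781

-0.9781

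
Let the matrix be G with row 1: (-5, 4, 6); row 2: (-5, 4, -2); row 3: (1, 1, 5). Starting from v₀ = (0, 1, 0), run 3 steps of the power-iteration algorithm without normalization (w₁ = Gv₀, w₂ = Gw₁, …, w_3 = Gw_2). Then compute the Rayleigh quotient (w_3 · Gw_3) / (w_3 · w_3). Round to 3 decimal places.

w1 = Gv₀ = (4, 4, 1)
w2 = Gw1 = (2, -6, 13)
w3 = Gw2 = (44, -60, 61)
Gw3 = (-94, -582, 289)
w3·Gw3 = 44·(-94) + (-60)·(-582) + 61·289 = 48413; w3·w3 = 44·44 + (-60)·(-60) + 61·61 = 9257
λ ≈ 48413/9257 = 5.230

5.230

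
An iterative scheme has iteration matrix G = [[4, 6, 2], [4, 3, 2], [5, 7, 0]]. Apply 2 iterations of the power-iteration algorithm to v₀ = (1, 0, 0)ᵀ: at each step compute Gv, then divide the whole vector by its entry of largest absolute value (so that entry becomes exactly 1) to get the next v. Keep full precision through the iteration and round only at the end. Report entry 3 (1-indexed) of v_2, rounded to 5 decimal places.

0.96000

Gv0 = (4.000000, 4.000000, 5.000000); divide by 5.000000 → v1 = (0.800000, 0.800000, 1.000000)
Gv1 = (10.000000, 7.600000, 9.600000); divide by 10.000000 → v2 = (1.000000, 0.760000, 0.960000)
Requested entry of v2: 48/50 = 0.96000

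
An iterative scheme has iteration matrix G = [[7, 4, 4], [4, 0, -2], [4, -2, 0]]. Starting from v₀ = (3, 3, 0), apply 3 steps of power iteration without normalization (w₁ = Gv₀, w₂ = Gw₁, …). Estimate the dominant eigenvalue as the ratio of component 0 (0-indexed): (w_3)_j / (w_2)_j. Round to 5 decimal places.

w1 = Gv₀ = (7·3 + 4·3 + 4·0; 4·3 + 0·3 + (-2)·0; 4·3 + (-2)·3 + 0·0) = (33, 12, 6)
w2 = Gw1 = (7·33 + 4·12 + 4·6; 4·33 + 0·12 + (-2)·6; 4·33 + (-2)·12 + 0·6) = (303, 120, 108)
w3 = Gw2 = (3033, 996, 972)
Ratio at component: 3033 / 303 = 10.00990

10.00990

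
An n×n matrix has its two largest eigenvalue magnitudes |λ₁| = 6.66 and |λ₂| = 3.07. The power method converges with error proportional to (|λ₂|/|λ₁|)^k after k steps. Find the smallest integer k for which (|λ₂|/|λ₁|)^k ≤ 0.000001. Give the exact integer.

|λ₂/λ₁| = 3.07/6.66 = 0.46096
Need k ≥ ln(0.000001) / ln(0.46096) = -13.8155 / -0.7744 ≈ 17.839
Smallest integer k satisfying the bound: 18

18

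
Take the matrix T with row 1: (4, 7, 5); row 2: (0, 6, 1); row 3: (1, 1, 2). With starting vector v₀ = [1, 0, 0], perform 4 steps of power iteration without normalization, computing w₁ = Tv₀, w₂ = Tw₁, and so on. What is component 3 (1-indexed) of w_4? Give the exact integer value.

w1 = Tv₀ = (4·1 + 7·0 + 5·0; 0·1 + 6·0 + 1·0; 1·1 + 1·0 + 2·0) = (4, 0, 1)
w2 = Tw1 = (4·4 + 7·0 + 5·1; 0·4 + 6·0 + 1·1; 1·4 + 1·0 + 2·1) = (21, 1, 6)
w3 = Tw2 = (121, 12, 34)
w4 = Tw3 = (738, 106, 201)
The requested component of w4 is 201.

201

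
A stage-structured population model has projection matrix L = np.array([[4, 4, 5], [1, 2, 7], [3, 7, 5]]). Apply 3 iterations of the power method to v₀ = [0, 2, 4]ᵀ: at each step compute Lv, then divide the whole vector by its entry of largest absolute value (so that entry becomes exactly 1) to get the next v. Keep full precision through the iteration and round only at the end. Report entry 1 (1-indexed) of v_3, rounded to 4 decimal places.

0.9022

Lv0 = (28.00000, 32.00000, 34.00000); divide by 34.00000 → v1 = (0.82353, 0.94118, 1.00000)
Lv1 = (12.05882, 9.70588, 14.05882); divide by 14.05882 → v2 = (0.85774, 0.69038, 1.00000)
Lv2 = (11.19247, 9.23849, 12.40586); divide by 12.40586 → v3 = (0.90219, 0.74469, 1.00000)
Requested entry of v3: 5350/5930 = 0.9022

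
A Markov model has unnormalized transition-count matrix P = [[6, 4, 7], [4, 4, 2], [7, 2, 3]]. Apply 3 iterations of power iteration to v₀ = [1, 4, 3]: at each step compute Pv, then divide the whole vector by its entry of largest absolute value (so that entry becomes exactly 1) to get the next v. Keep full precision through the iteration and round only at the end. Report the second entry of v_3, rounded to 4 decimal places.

Pv0 = (43.00000, 26.00000, 24.00000); divide by 43.00000 → v1 = (1.00000, 0.60465, 0.55814)
Pv1 = (12.32558, 7.53488, 9.88372); divide by 12.32558 → v2 = (1.00000, 0.61132, 0.80189)
Pv2 = (14.05849, 8.04906, 10.62830); divide by 14.05849 → v3 = (1.00000, 0.57254, 0.75601)
Requested entry of v3: 4266/7451 = 0.5725

0.5725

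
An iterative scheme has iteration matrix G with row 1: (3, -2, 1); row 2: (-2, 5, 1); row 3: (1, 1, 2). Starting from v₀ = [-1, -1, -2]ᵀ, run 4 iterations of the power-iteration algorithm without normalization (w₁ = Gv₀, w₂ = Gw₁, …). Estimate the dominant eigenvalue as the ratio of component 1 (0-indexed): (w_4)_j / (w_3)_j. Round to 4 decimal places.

λ ≈ 5.7407

w1 = Gv₀ = (-3, -5, -6)
w2 = Gw1 = (-5, -25, -20)
w3 = Gw2 = (15, -135, -70)
w4 = Gw3 = (245, -775, -260)
Ratio at component: -775 / -135 = 5.7407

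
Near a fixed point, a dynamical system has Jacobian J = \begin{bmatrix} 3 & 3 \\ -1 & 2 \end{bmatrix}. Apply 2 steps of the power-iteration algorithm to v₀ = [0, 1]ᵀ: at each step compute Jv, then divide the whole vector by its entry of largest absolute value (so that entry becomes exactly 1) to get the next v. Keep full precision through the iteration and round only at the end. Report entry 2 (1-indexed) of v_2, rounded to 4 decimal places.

0.0667

Jv0 = (3.00000, 2.00000); divide by 3.00000 → v1 = (1.00000, 0.66667)
Jv1 = (5.00000, 0.33333); divide by 5.00000 → v2 = (1.00000, 0.06667)
Requested entry of v2: 1/15 = 0.0667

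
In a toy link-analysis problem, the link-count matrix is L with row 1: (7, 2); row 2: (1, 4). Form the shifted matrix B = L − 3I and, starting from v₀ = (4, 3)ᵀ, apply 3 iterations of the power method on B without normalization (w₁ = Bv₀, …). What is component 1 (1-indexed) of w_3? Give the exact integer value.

466

B = L − 3I has rows (4, 2); (1, 1)
w1 = Bv₀ = (22, 7)
w2 = Bw1 = (102, 29)
w3 = Bw2 = (466, 131)
Requested component of w3: 466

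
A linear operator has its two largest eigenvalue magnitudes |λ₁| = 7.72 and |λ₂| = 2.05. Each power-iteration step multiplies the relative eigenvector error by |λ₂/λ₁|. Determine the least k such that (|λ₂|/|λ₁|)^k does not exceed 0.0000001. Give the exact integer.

|λ₂/λ₁| = 2.05/7.72 = 0.26554
Need k ≥ ln(0.0000001) / ln(0.26554) = -16.1181 / -1.3260 ≈ 12.156
Smallest integer k satisfying the bound: 13

13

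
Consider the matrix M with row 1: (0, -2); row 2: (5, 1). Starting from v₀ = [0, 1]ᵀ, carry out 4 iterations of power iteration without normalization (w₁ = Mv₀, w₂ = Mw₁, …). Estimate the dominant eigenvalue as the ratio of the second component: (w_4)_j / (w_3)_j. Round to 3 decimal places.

λ ≈ -3.737

w1 = Mv₀ = (0·0 + (-2)·1; 5·0 + 1·1) = (-2, 1)
w2 = Mw1 = (0·(-2) + (-2)·1; 5·(-2) + 1·1) = (-2, -9)
w3 = Mw2 = (18, -19)
w4 = Mw3 = (38, 71)
Ratio at component: 71 / -19 = -3.737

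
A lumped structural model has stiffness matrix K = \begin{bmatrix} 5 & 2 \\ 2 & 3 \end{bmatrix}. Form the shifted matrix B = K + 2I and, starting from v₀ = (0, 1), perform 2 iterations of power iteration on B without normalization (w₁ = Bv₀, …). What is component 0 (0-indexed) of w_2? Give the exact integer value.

B = K + 2I has rows (7, 2); (2, 5)
w1 = Bv₀ = (7·0 + 2·1; 2·0 + 5·1) = (2, 5)
w2 = Bw1 = (7·2 + 2·5; 2·2 + 5·5) = (24, 29)
Requested component of w2: 24

24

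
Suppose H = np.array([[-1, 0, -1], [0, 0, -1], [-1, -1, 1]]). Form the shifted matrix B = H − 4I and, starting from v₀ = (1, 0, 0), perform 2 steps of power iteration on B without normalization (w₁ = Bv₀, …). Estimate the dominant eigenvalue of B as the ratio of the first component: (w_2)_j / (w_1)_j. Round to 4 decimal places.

-5.2000

B = H − 4I has rows (-5, 0, -1); (0, -4, -1); (-1, -1, -3)
w1 = Bv₀ = ((-5)·1 + 0·0 + (-1)·0; 0·1 + (-4)·0 + (-1)·0; (-1)·1 + (-1)·0 + (-3)·0) = (-5, 0, -1)
w2 = Bw1 = ((-5)·(-5) + 0·0 + (-1)·(-1); 0·(-5) + (-4)·0 + (-1)·(-1); (-1)·(-5) + (-1)·0 + (-3)·(-1)) = (26, 1, 8)
Ratio: 26/-5 = -5.2000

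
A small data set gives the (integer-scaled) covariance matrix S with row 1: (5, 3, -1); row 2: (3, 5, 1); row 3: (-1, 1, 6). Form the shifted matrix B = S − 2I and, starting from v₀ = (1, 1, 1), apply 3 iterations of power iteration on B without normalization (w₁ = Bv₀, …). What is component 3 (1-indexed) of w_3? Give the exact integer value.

B = S − 2I has rows (3, 3, -1); (3, 3, 1); (-1, 1, 4)
w1 = Bv₀ = (3·1 + 3·1 + (-1)·1; 3·1 + 3·1 + 1·1; (-1)·1 + 1·1 + 4·1) = (5, 7, 4)
w2 = Bw1 = (3·5 + 3·7 + (-1)·4; 3·5 + 3·7 + 1·4; (-1)·5 + 1·7 + 4·4) = (32, 40, 18)
w3 = Bw2 = (198, 234, 80)
Requested component of w3: 80

80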